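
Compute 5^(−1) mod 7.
5^(−1) ≡ 3 (mod 7)

Apply the extended Euclidean algorithm to (7, 5), tracking rows (r, s, t) with s·7 + t·5 = r. Each division r_prev = q·r_cur + r_new produces the new row as (previous row) − q·(current row):
  row A: (7, 1, 0)   [1·7 + 0·5 = 7]
  row B: (5, 0, 1)   [0·7 + 1·5 = 5]
  7 = 1·5 + 2   → row C = row A − 1·row B = (2, 1, −1)   [check: 1·7 − 1·5 = 2]
  5 = 2·2 + 1   → row D = row B − 2·row C = (1, −2, 3)   [check: −2·7 + 3·5 = 1]
  2 = 2·1 + 0   → remainder 0, stop. gcd = 1 (last nonzero row D).
The gcd is 1, so 5 is invertible mod 7. The last nonzero row gives −2·7 + 3·5 = 1, so t = 3. So 5^(−1) ≡ 3 (mod 7). Verify: 5 · 3 = 15 ≡ 1 (mod 7). ✓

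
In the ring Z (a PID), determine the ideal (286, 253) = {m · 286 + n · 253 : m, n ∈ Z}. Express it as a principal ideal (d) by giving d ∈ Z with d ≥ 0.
(286, 253) = (11); d = 11

In the PID Z, (a, b) is generated by gcd(a, b). Compute gcd(286, 253) with the extended Euclidean algorithm, tracking rows (r, s, t) with s·286 + t·253 = r:
  row A: (286, 1, 0)   [1·286 + 0·253 = 286]
  row B: (253, 0, 1)   [0·286 + 1·253 = 253]
  286 = 1·253 + 33   → row C = row A − 1·row B = (33, 1, −1)   [check: 1·286 − 1·253 = 33]
  253 = 7·33 + 22   → row D = row B − 7·row C = (22, −7, 8)   [check: −7·286 + 8·253 = 22]
  33 = 1·22 + 11   → row E = row C − 1·row D = (11, 8, −9)   [check: 8·286 − 9·253 = 11]
  22 = 2·11 + 0   → remainder 0, stop. gcd = 11 (last nonzero row E).
So gcd(286, 253) = 11, with Bézout identity 8·286 − 9·253 = 11. Containment (⊇): the Bézout identity exhibits 11 as an element of (286, 253), giving (11) ⊆ (286, 253). Containment (⊆): since 11 | 286 and 11 | 253 (286 = 11·26, 253 = 11·23), every Z-linear combination of 286 and 253 is divisible by 11, so (286, 253) ⊆ (11). Therefore (286, 253) = (11), d = 11.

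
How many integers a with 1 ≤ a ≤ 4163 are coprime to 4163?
3960

The number of a ∈ {1, ..., 4163} with gcd(a, 4163) = 1 is by definition Euler's totient φ(4163). φ is multiplicative, with φ(p^e) = p^e − p^(e−1). Factorise 4163 = 23 · 181. Then
  φ(4163) = (23 − 1) · (181 − 1) = 22 · 180 = 3960.
So there are 3960 such integers.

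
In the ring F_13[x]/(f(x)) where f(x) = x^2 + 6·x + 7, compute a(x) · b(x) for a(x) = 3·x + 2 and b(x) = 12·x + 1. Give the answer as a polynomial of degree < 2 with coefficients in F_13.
a · b ≡ 6·x + 10 (mod f(x))

Multiply as integer polynomials: a · b = 36·x^2 + 27·x + 2. Reducing coefficients mod 13: a · b ≡ 10·x^2 + x + 2. Now divide by f(x) = x^2 + 6·x + 7 in F_13[x], eliminating the leading term at each step:
  leading term 10·x^2: subtract (10)·f(x) = 10·x^2 + 8·x + 5, leaving 6·x + 10 (coefficients mod 13)
The degree is now < 2, so this is the remainder. Hence a · b ≡ 6·x + 10 in F_13[x]/(f).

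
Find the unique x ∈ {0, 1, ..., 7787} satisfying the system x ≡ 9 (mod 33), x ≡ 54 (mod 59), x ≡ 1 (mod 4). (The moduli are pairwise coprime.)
x ≡ 7665 (mod 7788); the representative in [0, 7788) is 7665

The moduli 33, 59, 4 are pairwise coprime, so by the CRT there is a unique solution mod 33·59·4 = 7788.
Solve by successive substitution. Start with x ≡ 9 (mod 33).
  Combine with x ≡ 54 (mod 59): write x = 9 + 33·t and require 9 + 33·t ≡ 54 (mod 59), i.e. 33·t ≡ 54 − 9 ≡ 45 (mod 59). Since 33^(−1) ≡ 34 (mod 59), t ≡ 34·45 ≡ 55 (mod 59). So x ≡ 9 + 33·55 = 1824 (mod 1947).
  Combine with x ≡ 1 (mod 4): write x = 1824 + 1947·t and require 1824 + 1947·t ≡ 1 (mod 4), i.e. 1947·t ≡ 1 − 1824 ≡ 1 (mod 4). Since 1947^(−1) ≡ 3 (mod 4) (1947 ≡ 3 (mod 4)), t ≡ 3·1 ≡ 3 (mod 4). So x ≡ 1824 + 1947·3 = 7665 (mod 7788).
Unique solution in [0, 7788): x = 7665.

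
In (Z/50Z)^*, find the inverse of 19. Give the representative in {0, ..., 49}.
19^(−1) ≡ 29 (mod 50)

Apply the extended Euclidean algorithm to (50, 19), tracking rows (r, s, t) with s·50 + t·19 = r. Each division r_prev = q·r_cur + r_new produces the new row as (previous row) − q·(current row):
  row A: (50, 1, 0)   [1·50 + 0·19 = 50]
  row B: (19, 0, 1)   [0·50 + 1·19 = 19]
  50 = 2·19 + 12   → row C = row A − 2·row B = (12, 1, −2)   [check: 1·50 − 2·19 = 12]
  19 = 1·12 + 7   → row D = row B − 1·row C = (7, −1, 3)   [check: −1·50 + 3·19 = 7]
  12 = 1·7 + 5   → row E = row C − 1·row D = (5, 2, −5)   [check: 2·50 − 5·19 = 5]
  7 = 1·5 + 2   → row F = row D − 1·row E = (2, −3, 8)   [check: −3·50 + 8·19 = 2]
  5 = 2·2 + 1   → row G = row E − 2·row F = (1, 8, −21)   [check: 8·50 − 21·19 = 1]
  2 = 2·1 + 0   → remainder 0, stop. gcd = 1 (last nonzero row G).
The gcd is 1, so 19 is invertible mod 50. The last nonzero row gives 8·50 − 21·19 = 1, so t = −21. So 19^(−1) ≡ −21 ≡ 29 (mod 50). Verify: 19 · 29 = 551 ≡ 1 (mod 50). ✓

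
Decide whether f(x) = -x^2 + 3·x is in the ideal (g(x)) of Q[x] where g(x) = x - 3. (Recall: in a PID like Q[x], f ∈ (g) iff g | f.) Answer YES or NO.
In Q[x] the ideal (g) consists of all multiples of g, so f ∈ (g) iff g | f, i.e. iff the remainder of f on division by g is 0. Divide f by g (g is monic, so eliminate the leading term of the running remainder at each step):
  leading term -x^2: subtract (-x)·g(x) = -x^2 + 3·x, leaving 0
The remainder is 0, so f(x) = g(x) · h(x) with h(x) = -x. Hence g | f, i.e. f ∈ (g).

Final answer: YES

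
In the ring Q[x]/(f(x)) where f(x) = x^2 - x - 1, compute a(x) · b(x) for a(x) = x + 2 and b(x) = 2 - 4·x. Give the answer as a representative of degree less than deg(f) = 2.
a · b ≡ -10·x (mod f(x))

First multiply in Q[x] without reducing: a · b = -4·x^2 - 6·x + 4. Now divide by f(x) = x^2 - x - 1, eliminating the leading term at each step:
  leading term -4·x^2: subtract (-4)·f(x) = -4·x^2 + 4·x + 4, leaving -10·x
The degree is now < 2, so this is the remainder. Hence a · b ≡ -10·x in Q[x]/(f).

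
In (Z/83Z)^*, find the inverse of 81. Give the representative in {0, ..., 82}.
Apply the extended Euclidean algorithm to (83, 81), tracking rows (r, s, t) with s·83 + t·81 = r. Each division r_prev = q·r_cur + r_new produces the new row as (previous row) − q·(current row):
  row A: (83, 1, 0)   [1·83 + 0·81 = 83]
  row B: (81, 0, 1)   [0·83 + 1·81 = 81]
  83 = 1·81 + 2   → row C = row A − 1·row B = (2, 1, −1)   [check: 1·83 − 1·81 = 2]
  81 = 40·2 + 1   → row D = row B − 40·row C = (1, −40, 41)   [check: −40·83 + 41·81 = 1]
  2 = 2·1 + 0   → remainder 0, stop. gcd = 1 (last nonzero row D).
The gcd is 1, so 81 is invertible mod 83. The last nonzero row gives −40·83 + 41·81 = 1, so t = 41. So 81^(−1) ≡ 41 (mod 83). Verify: 81 · 41 = 3321 ≡ 1 (mod 83). ✓

Final answer: 81^(−1) ≡ 41 (mod 83)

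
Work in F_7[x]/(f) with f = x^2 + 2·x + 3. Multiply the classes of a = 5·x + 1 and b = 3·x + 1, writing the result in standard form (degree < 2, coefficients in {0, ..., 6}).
Multiply as integer polynomials: a · b = 15·x^2 + 8·x + 1. Reducing coefficients mod 7: a · b ≡ x^2 + x + 1. Now divide by f(x) = x^2 + 2·x + 3 in F_7[x], eliminating the leading term at each step:
  leading term x^2: subtract (1)·f(x) = x^2 + 2·x + 3, leaving 6·x + 5 (coefficients mod 7)
The degree is now < 2, so this is the remainder. Hence a · b ≡ 6·x + 5 in F_7[x]/(f).

Final answer: a · b ≡ 6·x + 5 (mod f(x))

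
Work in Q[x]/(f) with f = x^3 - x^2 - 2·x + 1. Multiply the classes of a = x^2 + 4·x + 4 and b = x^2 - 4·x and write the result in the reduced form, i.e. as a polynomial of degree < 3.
a · b ≡ -9·x^2 - 15·x - 1 (mod f(x))

First multiply in Q[x] without reducing: a · b = x^4 - 12·x^2 - 16·x. Now divide by f(x) = x^3 - x^2 - 2·x + 1, eliminating the leading term at each step:
  leading term x^4: subtract (x)·f(x) = x^4 - x^3 - 2·x^2 + x, leaving x^3 - 10·x^2 - 17·x
  leading term x^3: subtract (1)·f(x) = x^3 - x^2 - 2·x + 1, leaving -9·x^2 - 15·x - 1
The degree is now < 3, so this is the remainder. Hence a · b ≡ -9·x^2 - 15·x - 1 in Q[x]/(f).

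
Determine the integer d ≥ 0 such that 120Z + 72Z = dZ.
In the PID Z, (a, b) is generated by gcd(a, b). Compute gcd(120, 72) with the extended Euclidean algorithm, tracking rows (r, s, t) with s·120 + t·72 = r:
  row A: (120, 1, 0)   [1·120 + 0·72 = 120]
  row B: (72, 0, 1)   [0·120 + 1·72 = 72]
  120 = 1·72 + 48   → row C = row A − 1·row B = (48, 1, −1)   [check: 1·120 − 1·72 = 48]
  72 = 1·48 + 24   → row D = row B − 1·row C = (24, −1, 2)   [check: −1·120 + 2·72 = 24]
  48 = 2·24 + 0   → remainder 0, stop. gcd = 24 (last nonzero row D).
So gcd(120, 72) = 24, with Bézout identity −1·120 + 2·72 = 24. Containment (⊇): the Bézout identity exhibits 24 as an element of (120, 72), giving (24) ⊆ (120, 72). Containment (⊆): since 24 | 120 and 24 | 72 (120 = 24·5, 72 = 24·3), every Z-linear combination of 120 and 72 is divisible by 24, so (120, 72) ⊆ (24). Therefore (120, 72) = (24), d = 24.

Final answer: (120, 72) = (24); d = 24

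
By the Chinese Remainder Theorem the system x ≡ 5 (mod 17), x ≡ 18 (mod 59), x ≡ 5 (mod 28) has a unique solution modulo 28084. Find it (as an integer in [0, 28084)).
The moduli 17, 59, 28 are pairwise coprime, so by the CRT there is a unique solution mod 17·59·28 = 28084.
Solve by successive substitution. Start with x ≡ 5 (mod 17).
  Combine with x ≡ 18 (mod 59): write x = 5 + 17·t and require 5 + 17·t ≡ 18 (mod 59), i.e. 17·t ≡ 18 − 5 ≡ 13 (mod 59). Since 17^(−1) ≡ 7 (mod 59), t ≡ 7·13 ≡ 32 (mod 59). So x ≡ 5 + 17·32 = 549 (mod 1003).
  Combine with x ≡ 5 (mod 28): write x = 549 + 1003·t and require 549 + 1003·t ≡ 5 (mod 28), i.e. 1003·t ≡ 5 − 549 ≡ 16 (mod 28). Since 1003^(−1) ≡ 11 (mod 28) (1003 ≡ 23 (mod 28)), t ≡ 11·16 ≡ 8 (mod 28). So x ≡ 549 + 1003·8 = 8573 (mod 28084).
Unique solution in [0, 28084): x = 8573.

Final answer: x ≡ 8573 (mod 28084); the representative in [0, 28084) is 8573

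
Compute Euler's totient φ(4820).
φ(4820) = 1920

φ is multiplicative, with φ(p^e) = p^e − p^(e−1). Factorise 4820 = 2^2 · 5 · 241. Then
  φ(4820) = (2^2 − 2^1) · (5 − 1) · (241 − 1) = 2 · 4 · 240 = 1920.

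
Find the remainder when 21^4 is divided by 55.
1

Use repeated squaring. Binary(4) = 100. Walk through the bits of the exponent 4 left-to-right: at each bit after the leading one, square the running value, then multiply by 21 if the bit is 1 (always reducing mod 55):
  bit 1 = 1 (leading): start with 21.
  bit 2 = 0: square 21^2 = 441 ≡ 1 (mod 55).
  bit 3 = 0: square 1^2 = 1 (mod 55).
Final value: 21^4 ≡ 1 (mod 55).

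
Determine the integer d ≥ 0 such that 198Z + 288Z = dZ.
In the PID Z, (a, b) is generated by gcd(a, b). Compute gcd(288, 198) with the extended Euclidean algorithm, tracking rows (r, s, t) with s·288 + t·198 = r:
  row A: (288, 1, 0)   [1·288 + 0·198 = 288]
  row B: (198, 0, 1)   [0·288 + 1·198 = 198]
  288 = 1·198 + 90   → row C = row A − 1·row B = (90, 1, −1)   [check: 1·288 − 1·198 = 90]
  198 = 2·90 + 18   → row D = row B − 2·row C = (18, −2, 3)   [check: −2·288 + 3·198 = 18]
  90 = 5·18 + 0   → remainder 0, stop. gcd = 18 (last nonzero row D).
So gcd(198, 288) = 18, with Bézout identity −2·288 + 3·198 = 18. Containment (⊇): the Bézout identity exhibits 18 as an element of (198, 288), giving (18) ⊆ (198, 288). Containment (⊆): since 18 | 198 and 18 | 288 (198 = 18·11, 288 = 18·16), every Z-linear combination of 198 and 288 is divisible by 18, so (198, 288) ⊆ (18). Therefore (198, 288) = (18), d = 18.

Final answer: (198, 288) = (18); d = 18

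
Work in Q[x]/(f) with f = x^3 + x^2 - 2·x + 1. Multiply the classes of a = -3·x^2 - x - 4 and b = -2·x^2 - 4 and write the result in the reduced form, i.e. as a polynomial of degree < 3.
First multiply in Q[x] without reducing: a · b = 6·x^4 + 2·x^3 + 20·x^2 + 4·x + 16. Now divide by f(x) = x^3 + x^2 - 2·x + 1, eliminating the leading term at each step:
  leading term 6·x^4: subtract (6·x)·f(x) = 6·x^4 + 6·x^3 - 12·x^2 + 6·x, leaving -4·x^3 + 32·x^2 - 2·x + 16
  leading term -4·x^3: subtract (-4)·f(x) = -4·x^3 - 4·x^2 + 8·x - 4, leaving 36·x^2 - 10·x + 20
The degree is now < 3, so this is the remainder. Hence a · b ≡ 36·x^2 - 10·x + 20 in Q[x]/(f).

Final answer: a · b ≡ 36·x^2 - 10·x + 20 (mod f(x))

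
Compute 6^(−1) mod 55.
Apply the extended Euclidean algorithm to (55, 6), tracking rows (r, s, t) with s·55 + t·6 = r. Each division r_prev = q·r_cur + r_new produces the new row as (previous row) − q·(current row):
  row A: (55, 1, 0)   [1·55 + 0·6 = 55]
  row B: (6, 0, 1)   [0·55 + 1·6 = 6]
  55 = 9·6 + 1   → row C = row A − 9·row B = (1, 1, −9)   [check: 1·55 − 9·6 = 1]
  6 = 6·1 + 0   → remainder 0, stop. gcd = 1 (last nonzero row C).
The gcd is 1, so 6 is invertible mod 55. The last nonzero row gives 1·55 − 9·6 = 1, so t = −9. So 6^(−1) ≡ −9 ≡ 46 (mod 55). Verify: 6 · 46 = 276 ≡ 1 (mod 55). ✓

Final answer: 6^(−1) ≡ 46 (mod 55)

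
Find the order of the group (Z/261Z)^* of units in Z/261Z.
|(Z/261Z)^*| = 168

(Z/261Z)^* consists of the classes a with gcd(a, 261) = 1, so its order is φ(261). φ is multiplicative, with φ(p^e) = p^e − p^(e−1). Factorise 261 = 3^2 · 29. Then
  φ(261) = (3^2 − 3^1) · (29 − 1) = 6 · 28 = 168.
Thus |(Z/261Z)^*| = 168.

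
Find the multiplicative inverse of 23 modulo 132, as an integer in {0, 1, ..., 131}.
Apply the extended Euclidean algorithm to (132, 23), tracking rows (r, s, t) with s·132 + t·23 = r. Each division r_prev = q·r_cur + r_new produces the new row as (previous row) − q·(current row):
  row A: (132, 1, 0)   [1·132 + 0·23 = 132]
  row B: (23, 0, 1)   [0·132 + 1·23 = 23]
  132 = 5·23 + 17   → row C = row A − 5·row B = (17, 1, −5)   [check: 1·132 − 5·23 = 17]
  23 = 1·17 + 6   → row D = row B − 1·row C = (6, −1, 6)   [check: −1·132 + 6·23 = 6]
  17 = 2·6 + 5   → row E = row C − 2·row D = (5, 3, −17)   [check: 3·132 − 17·23 = 5]
  6 = 1·5 + 1   → row F = row D − 1·row E = (1, −4, 23)   [check: −4·132 + 23·23 = 1]
  5 = 5·1 + 0   → remainder 0, stop. gcd = 1 (last nonzero row F).
The gcd is 1, so 23 is invertible mod 132. The last nonzero row gives −4·132 + 23·23 = 1, so t = 23. So 23^(−1) ≡ 23 (mod 132). Verify: 23 · 23 = 529 ≡ 1 (mod 132). ✓

Final answer: 23^(−1) ≡ 23 (mod 132)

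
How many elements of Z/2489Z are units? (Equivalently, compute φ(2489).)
Z/2489Z has φ(2489) = 2340 units

An element a ∈ Z/2489Z is a unit iff gcd(a, 2489) = 1, so the number of units is φ(2489). φ is multiplicative, with φ(p^e) = p^e − p^(e−1). Factorise 2489 = 19 · 131. Then
  φ(2489) = (19 − 1) · (131 − 1) = 18 · 130 = 2340.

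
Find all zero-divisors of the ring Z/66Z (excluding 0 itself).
An element a ∈ Z/66Z (with a ≠ 0) is a zero-divisor iff gcd(a, 66) > 1 (because a is a unit precisely when gcd(a, n) = 1, and in Z/nZ every nonzero, non-unit element is a zero-divisor). Scan a = 1, ..., 65 and keep those with gcd(a, 66) > 1:
  gcd(2, 66) = 2, gcd(3, 66) = 3, gcd(4, 66) = 2, gcd(6, 66) = 6, gcd(8, 66) = 2, gcd(9, 66) = 3, gcd(10, 66) = 2, gcd(11, 66) = 11, gcd(12, 66) = 6, gcd(14, 66) = 2, gcd(15, 66) = 3, gcd(16, 66) = 2, gcd(18, 66) = 6, gcd(20, 66) = 2, gcd(21, 66) = 3, gcd(22, 66) = 22, gcd(24, 66) = 6, gcd(26, 66) = 2, gcd(27, 66) = 3, gcd(28, 66) = 2, gcd(30, 66) = 6, gcd(32, 66) = 2, gcd(33, 66) = 33, gcd(34, 66) = 2, gcd(36, 66) = 6, gcd(38, 66) = 2, gcd(39, 66) = 3, gcd(40, 66) = 2, gcd(42, 66) = 6, gcd(44, 66) = 22, gcd(45, 66) = 3, gcd(46, 66) = 2, gcd(48, 66) = 6, gcd(50, 66) = 2, gcd(51, 66) = 3, gcd(52, 66) = 2, gcd(54, 66) = 6, gcd(55, 66) = 11, gcd(56, 66) = 2, gcd(57, 66) = 3, gcd(58, 66) = 2, gcd(60, 66) = 6, gcd(62, 66) = 2, gcd(63, 66) = 3, gcd(64, 66) = 2.
All other a ∈ {1, ..., 65} have gcd(a, 66) = 1 and are units. So the nonzero zero-divisors are exactly the 45 values of a appearing in this scan.

Final answer: nonzero zero-divisors of Z/66Z = {2, 3, 4, 6, 8, 9, 10, 11, 12, 14, 15, 16, 18, 20, 21, 22, 24, 26, 27, 28, 30, 32, 33, 34, 36, 38, 39, 40, 42, 44, 45, 46, 48, 50, 51, 52, 54, 55, 56, 57, 58, 60, 62, 63, 64}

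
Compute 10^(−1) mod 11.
Apply the extended Euclidean algorithm to (11, 10), tracking rows (r, s, t) with s·11 + t·10 = r. Each division r_prev = q·r_cur + r_new produces the new row as (previous row) − q·(current row):
  row A: (11, 1, 0)   [1·11 + 0·10 = 11]
  row B: (10, 0, 1)   [0·11 + 1·10 = 10]
  11 = 1·10 + 1   → row C = row A − 1·row B = (1, 1, −1)   [check: 1·11 − 1·10 = 1]
  10 = 10·1 + 0   → remainder 0, stop. gcd = 1 (last nonzero row C).
The gcd is 1, so 10 is invertible mod 11. The last nonzero row gives 1·11 − 1·10 = 1, so t = −1. So 10^(−1) ≡ −1 ≡ 10 (mod 11). Verify: 10 · 10 = 100 ≡ 1 (mod 11). ✓

Final answer: 10^(−1) ≡ 10 (mod 11)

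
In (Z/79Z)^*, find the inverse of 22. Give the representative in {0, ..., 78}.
22^(−1) ≡ 18 (mod 79)

Apply the extended Euclidean algorithm to (79, 22), tracking rows (r, s, t) with s·79 + t·22 = r. Each division r_prev = q·r_cur + r_new produces the new row as (previous row) − q·(current row):
  row A: (79, 1, 0)   [1·79 + 0·22 = 79]
  row B: (22, 0, 1)   [0·79 + 1·22 = 22]
  79 = 3·22 + 13   → row C = row A − 3·row B = (13, 1, −3)   [check: 1·79 − 3·22 = 13]
  22 = 1·13 + 9   → row D = row B − 1·row C = (9, −1, 4)   [check: −1·79 + 4·22 = 9]
  13 = 1·9 + 4   → row E = row C − 1·row D = (4, 2, −7)   [check: 2·79 − 7·22 = 4]
  9 = 2·4 + 1   → row F = row D − 2·row E = (1, −5, 18)   [check: −5·79 + 18·22 = 1]
  4 = 4·1 + 0   → remainder 0, stop. gcd = 1 (last nonzero row F).
The gcd is 1, so 22 is invertible mod 79. The last nonzero row gives −5·79 + 18·22 = 1, so t = 18. So 22^(−1) ≡ 18 (mod 79). Verify: 22 · 18 = 396 ≡ 1 (mod 79). ✓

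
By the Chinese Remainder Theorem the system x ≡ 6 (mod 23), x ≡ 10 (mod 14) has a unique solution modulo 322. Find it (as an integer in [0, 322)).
x ≡ 52 (mod 322); the representative in [0, 322) is 52

The moduli 23, 14 are pairwise coprime, so by the CRT there is a unique solution mod 23·14 = 322.
Solve by successive substitution. Start with x ≡ 6 (mod 23).
  Combine with x ≡ 10 (mod 14): write x = 6 + 23·t and require 6 + 23·t ≡ 10 (mod 14), i.e. 23·t ≡ 10 − 6 ≡ 4 (mod 14). Since 23^(−1) ≡ 11 (mod 14) (23 ≡ 9 (mod 14)), t ≡ 11·4 ≡ 2 (mod 14). So x ≡ 6 + 23·2 = 52 (mod 322).
Unique solution in [0, 322): x = 52.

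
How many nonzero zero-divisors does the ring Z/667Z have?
In Z/667Z each nonzero element is either a unit (gcd with 667 is 1) or a zero-divisor (gcd > 1). The number of units is φ(667): factorise 667 = 23 · 29, so φ(667) = (23 − 1) · (29 − 1) = 22 · 28 = 616. The nonzero elements number 667 − 1 = 666. Hence the nonzero zero-divisors number 666 − 616 = 50.

Final answer: Z/667Z has 50 nonzero zero-divisors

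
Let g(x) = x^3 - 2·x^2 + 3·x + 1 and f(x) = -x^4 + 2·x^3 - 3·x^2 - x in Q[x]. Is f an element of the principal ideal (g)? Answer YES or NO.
In Q[x] the ideal (g) consists of all multiples of g, so f ∈ (g) iff g | f, i.e. iff the remainder of f on division by g is 0. Divide f by g (g is monic, so eliminate the leading term of the running remainder at each step):
  leading term -x^4: subtract (-x)·g(x) = -x^4 + 2·x^3 - 3·x^2 - x, leaving 0
The remainder is 0, so f(x) = g(x) · h(x) with h(x) = -x. Hence g | f, i.e. f ∈ (g).

Final answer: YES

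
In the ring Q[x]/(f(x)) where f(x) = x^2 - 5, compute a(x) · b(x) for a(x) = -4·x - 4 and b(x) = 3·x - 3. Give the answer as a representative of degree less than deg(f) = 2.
First multiply in Q[x] without reducing: a · b = 12 - 12·x^2. Now divide by f(x) = x^2 - 5, eliminating the leading term at each step:
  leading term -12·x^2: subtract (-12)·f(x) = 60 - 12·x^2, leaving -48
The degree is now < 2, so this is the remainder. Hence a · b ≡ -48 in Q[x]/(f).

Final answer: a · b ≡ -48 (mod f(x))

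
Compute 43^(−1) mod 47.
43^(−1) ≡ 35 (mod 47)

Apply the extended Euclidean algorithm to (47, 43), tracking rows (r, s, t) with s·47 + t·43 = r. Each division r_prev = q·r_cur + r_new produces the new row as (previous row) − q·(current row):
  row A: (47, 1, 0)   [1·47 + 0·43 = 47]
  row B: (43, 0, 1)   [0·47 + 1·43 = 43]
  47 = 1·43 + 4   → row C = row A − 1·row B = (4, 1, −1)   [check: 1·47 − 1·43 = 4]
  43 = 10·4 + 3   → row D = row B − 10·row C = (3, −10, 11)   [check: −10·47 + 11·43 = 3]
  4 = 1·3 + 1   → row E = row C − 1·row D = (1, 11, −12)   [check: 11·47 − 12·43 = 1]
  3 = 3·1 + 0   → remainder 0, stop. gcd = 1 (last nonzero row E).
The gcd is 1, so 43 is invertible mod 47. The last nonzero row gives 11·47 − 12·43 = 1, so t = −12. So 43^(−1) ≡ −12 ≡ 35 (mod 47). Verify: 43 · 35 = 1505 ≡ 1 (mod 47). ✓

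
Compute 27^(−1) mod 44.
Apply the extended Euclidean algorithm to (44, 27), tracking rows (r, s, t) with s·44 + t·27 = r. Each division r_prev = q·r_cur + r_new produces the new row as (previous row) − q·(current row):
  row A: (44, 1, 0)   [1·44 + 0·27 = 44]
  row B: (27, 0, 1)   [0·44 + 1·27 = 27]
  44 = 1·27 + 17   → row C = row A − 1·row B = (17, 1, −1)   [check: 1·44 − 1·27 = 17]
  27 = 1·17 + 10   → row D = row B − 1·row C = (10, −1, 2)   [check: −1·44 + 2·27 = 10]
  17 = 1·10 + 7   → row E = row C − 1·row D = (7, 2, −3)   [check: 2·44 − 3·27 = 7]
  10 = 1·7 + 3   → row F = row D − 1·row E = (3, −3, 5)   [check: −3·44 + 5·27 = 3]
  7 = 2·3 + 1   → row G = row E − 2·row F = (1, 8, −13)   [check: 8·44 − 13·27 = 1]
  3 = 3·1 + 0   → remainder 0, stop. gcd = 1 (last nonzero row G).
The gcd is 1, so 27 is invertible mod 44. The last nonzero row gives 8·44 − 13·27 = 1, so t = −13. So 27^(−1) ≡ −13 ≡ 31 (mod 44). Verify: 27 · 31 = 837 ≡ 1 (mod 44). ✓

Final answer: 27^(−1) ≡ 31 (mod 44)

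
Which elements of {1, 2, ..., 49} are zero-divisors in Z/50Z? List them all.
An element a ∈ Z/50Z (with a ≠ 0) is a zero-divisor iff gcd(a, 50) > 1 (because a is a unit precisely when gcd(a, n) = 1, and in Z/nZ every nonzero, non-unit element is a zero-divisor). Scan a = 1, ..., 49 and keep those with gcd(a, 50) > 1:
  gcd(2, 50) = 2, gcd(4, 50) = 2, gcd(5, 50) = 5, gcd(6, 50) = 2, gcd(8, 50) = 2, gcd(10, 50) = 10, gcd(12, 50) = 2, gcd(14, 50) = 2, gcd(15, 50) = 5, gcd(16, 50) = 2, gcd(18, 50) = 2, gcd(20, 50) = 10, gcd(22, 50) = 2, gcd(24, 50) = 2, gcd(25, 50) = 25, gcd(26, 50) = 2, gcd(28, 50) = 2, gcd(30, 50) = 10, gcd(32, 50) = 2, gcd(34, 50) = 2, gcd(35, 50) = 5, gcd(36, 50) = 2, gcd(38, 50) = 2, gcd(40, 50) = 10, gcd(42, 50) = 2, gcd(44, 50) = 2, gcd(45, 50) = 5, gcd(46, 50) = 2, gcd(48, 50) = 2.
All other a ∈ {1, ..., 49} have gcd(a, 50) = 1 and are units. So the nonzero zero-divisors are exactly the 29 values of a appearing in this scan.

Final answer: nonzero zero-divisors of Z/50Z = {2, 4, 5, 6, 8, 10, 12, 14, 15, 16, 18, 20, 22, 24, 25, 26, 28, 30, 32, 34, 35, 36, 38, 40, 42, 44, 45, 46, 48}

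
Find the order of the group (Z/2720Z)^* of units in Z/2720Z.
(Z/2720Z)^* consists of the classes a with gcd(a, 2720) = 1, so its order is φ(2720). φ is multiplicative, with φ(p^e) = p^e − p^(e−1). Factorise 2720 = 2^5 · 5 · 17. Then
  φ(2720) = (2^5 − 2^4) · (5 − 1) · (17 − 1) = 16 · 4 · 16 = 1024.
Thus |(Z/2720Z)^*| = 1024.

Final answer: |(Z/2720Z)^*| = 1024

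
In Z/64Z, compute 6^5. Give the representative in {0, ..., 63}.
32

Use repeated squaring. Binary(5) = 101. Walk through the bits of the exponent 5 left-to-right: at each bit after the leading one, square the running value, then multiply by 6 if the bit is 1 (always reducing mod 64):
  bit 1 = 1 (leading): start with 6.
  bit 2 = 0: square 6^2 = 36 (mod 64).
  bit 3 = 1: square 36^2 = 1296 ≡ 16; bit is 1, so multiply 16·6 = 96 ≡ 32 (mod 64).
Final value: 6^5 ≡ 32 (mod 64).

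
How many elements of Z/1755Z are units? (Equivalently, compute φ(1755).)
Z/1755Z has φ(1755) = 864 units

An element a ∈ Z/1755Z is a unit iff gcd(a, 1755) = 1, so the number of units is φ(1755). φ is multiplicative, with φ(p^e) = p^e − p^(e−1). Factorise 1755 = 3^3 · 5 · 13. Then
  φ(1755) = (3^3 − 3^2) · (5 − 1) · (13 − 1) = 18 · 4 · 12 = 864.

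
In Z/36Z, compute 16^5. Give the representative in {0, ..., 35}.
4

Use repeated squaring. Binary(5) = 101. Walk through the bits of the exponent 5 left-to-right: at each bit after the leading one, square the running value, then multiply by 16 if the bit is 1 (always reducing mod 36):
  bit 1 = 1 (leading): start with 16.
  bit 2 = 0: square 16^2 = 256 ≡ 4 (mod 36).
  bit 3 = 1: square 4^2 = 16; bit is 1, so multiply 16·16 = 256 ≡ 4 (mod 36).
Final value: 16^5 ≡ 4 (mod 36).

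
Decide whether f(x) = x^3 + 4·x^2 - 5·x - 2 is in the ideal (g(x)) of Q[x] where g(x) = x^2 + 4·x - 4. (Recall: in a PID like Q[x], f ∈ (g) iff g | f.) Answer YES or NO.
In Q[x] the ideal (g) consists of all multiples of g, so f ∈ (g) iff g | f, i.e. iff the remainder of f on division by g is 0. Divide f by g (g is monic, so eliminate the leading term of the running remainder at each step):
  leading term x^3: subtract (x)·g(x) = x^3 + 4·x^2 - 4·x, leaving -x - 2
The remainder r(x) = -x - 2 ≠ 0 (and deg r < deg g), so g ∤ f, i.e. f ∉ (g).

Final answer: NO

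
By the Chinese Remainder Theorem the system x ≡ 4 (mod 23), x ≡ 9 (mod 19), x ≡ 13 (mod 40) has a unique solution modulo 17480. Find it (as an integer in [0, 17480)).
x ≡ 1453 (mod 17480); the representative in [0, 17480) is 1453

The moduli 23, 19, 40 are pairwise coprime, so by the CRT there is a unique solution mod 23·19·40 = 17480.
Solve by successive substitution. Start with x ≡ 4 (mod 23).
  Combine with x ≡ 9 (mod 19): write x = 4 + 23·t and require 4 + 23·t ≡ 9 (mod 19), i.e. 23·t ≡ 9 − 4 ≡ 5 (mod 19). Since 23^(−1) ≡ 5 (mod 19) (23 ≡ 4 (mod 19)), t ≡ 5·5 ≡ 6 (mod 19). So x ≡ 4 + 23·6 = 142 (mod 437).
  Combine with x ≡ 13 (mod 40): write x = 142 + 437·t and require 142 + 437·t ≡ 13 (mod 40), i.e. 437·t ≡ 13 − 142 ≡ 31 (mod 40). Since 437^(−1) ≡ 13 (mod 40) (437 ≡ 37 (mod 40)), t ≡ 13·31 ≡ 3 (mod 40). So x ≡ 142 + 437·3 = 1453 (mod 17480).
Unique solution in [0, 17480): x = 1453.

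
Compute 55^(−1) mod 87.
Apply the extended Euclidean algorithm to (87, 55), tracking rows (r, s, t) with s·87 + t·55 = r. Each division r_prev = q·r_cur + r_new produces the new row as (previous row) − q·(current row):
  row A: (87, 1, 0)   [1·87 + 0·55 = 87]
  row B: (55, 0, 1)   [0·87 + 1·55 = 55]
  87 = 1·55 + 32   → row C = row A − 1·row B = (32, 1, −1)   [check: 1·87 − 1·55 = 32]
  55 = 1·32 + 23   → row D = row B − 1·row C = (23, −1, 2)   [check: −1·87 + 2·55 = 23]
  32 = 1·23 + 9   → row E = row C − 1·row D = (9, 2, −3)   [check: 2·87 − 3·55 = 9]
  23 = 2·9 + 5   → row F = row D − 2·row E = (5, −5, 8)   [check: −5·87 + 8·55 = 5]
  9 = 1·5 + 4   → row G = row E − 1·row F = (4, 7, −11)   [check: 7·87 − 11·55 = 4]
  5 = 1·4 + 1   → row H = row F − 1·row G = (1, −12, 19)   [check: −12·87 + 19·55 = 1]
  4 = 4·1 + 0   → remainder 0, stop. gcd = 1 (last nonzero row H).
The gcd is 1, so 55 is invertible mod 87. The last nonzero row gives −12·87 + 19·55 = 1, so t = 19. So 55^(−1) ≡ 19 (mod 87). Verify: 55 · 19 = 1045 ≡ 1 (mod 87). ✓

Final answer: 55^(−1) ≡ 19 (mod 87)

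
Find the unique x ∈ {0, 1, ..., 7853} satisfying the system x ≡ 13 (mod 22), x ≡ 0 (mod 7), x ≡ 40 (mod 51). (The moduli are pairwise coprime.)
x ≡ 805 (mod 7854); the representative in [0, 7854) is 805

The moduli 22, 7, 51 are pairwise coprime, so by the CRT there is a unique solution mod 22·7·51 = 7854.
Solve by successive substitution. Start with x ≡ 13 (mod 22).
  Combine with x ≡ 0 (mod 7): write x = 13 + 22·t and require 13 + 22·t ≡ 0 (mod 7), i.e. 22·t ≡ 0 − 13 ≡ 1 (mod 7). Since 22^(−1) ≡ 1 (mod 7) (22 ≡ 1 (mod 7)), t ≡ 1·1 ≡ 1 (mod 7). So x ≡ 13 + 22·1 = 35 (mod 154).
  Combine with x ≡ 40 (mod 51): write x = 35 + 154·t and require 35 + 154·t ≡ 40 (mod 51), i.e. 154·t ≡ 40 − 35 ≡ 5 (mod 51). Since 154^(−1) ≡ 1 (mod 51) (154 ≡ 1 (mod 51)), t ≡ 1·5 ≡ 5 (mod 51). So x ≡ 35 + 154·5 = 805 (mod 7854).
Unique solution in [0, 7854): x = 805.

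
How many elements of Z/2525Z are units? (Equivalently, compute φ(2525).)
An element a ∈ Z/2525Z is a unit iff gcd(a, 2525) = 1, so the number of units is φ(2525). φ is multiplicative, with φ(p^e) = p^e − p^(e−1). Factorise 2525 = 5^2 · 101. Then
  φ(2525) = (5^2 − 5^1) · (101 − 1) = 20 · 100 = 2000.

Final answer: Z/2525Z has φ(2525) = 2000 units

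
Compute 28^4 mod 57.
25

Use repeated squaring. Binary(4) = 100. Walk through the bits of the exponent 4 left-to-right: at each bit after the leading one, square the running value, then multiply by 28 if the bit is 1 (always reducing mod 57):
  bit 1 = 1 (leading): start with 28.
  bit 2 = 0: square 28^2 = 784 ≡ 43 (mod 57).
  bit 3 = 0: square 43^2 = 1849 ≡ 25 (mod 57).
Final value: 28^4 ≡ 25 (mod 57).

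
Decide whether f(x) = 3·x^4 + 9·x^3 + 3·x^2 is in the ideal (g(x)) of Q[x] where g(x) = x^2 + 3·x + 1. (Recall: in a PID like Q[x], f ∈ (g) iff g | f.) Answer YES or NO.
YES

In Q[x] the ideal (g) consists of all multiples of g, so f ∈ (g) iff g | f, i.e. iff the remainder of f on division by g is 0. Divide f by g (g is monic, so eliminate the leading term of the running remainder at each step):
  leading term 3·x^4: subtract (3·x^2)·g(x) = 3·x^4 + 9·x^3 + 3·x^2, leaving 0
The remainder is 0, so f(x) = g(x) · h(x) with h(x) = 3·x^2. Hence g | f, i.e. f ∈ (g).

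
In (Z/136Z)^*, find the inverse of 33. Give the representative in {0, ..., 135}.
33^(−1) ≡ 33 (mod 136)

Apply the extended Euclidean algorithm to (136, 33), tracking rows (r, s, t) with s·136 + t·33 = r. Each division r_prev = q·r_cur + r_new produces the new row as (previous row) − q·(current row):
  row A: (136, 1, 0)   [1·136 + 0·33 = 136]
  row B: (33, 0, 1)   [0·136 + 1·33 = 33]
  136 = 4·33 + 4   → row C = row A − 4·row B = (4, 1, −4)   [check: 1·136 − 4·33 = 4]
  33 = 8·4 + 1   → row D = row B − 8·row C = (1, −8, 33)   [check: −8·136 + 33·33 = 1]
  4 = 4·1 + 0   → remainder 0, stop. gcd = 1 (last nonzero row D).
The gcd is 1, so 33 is invertible mod 136. The last nonzero row gives −8·136 + 33·33 = 1, so t = 33. So 33^(−1) ≡ 33 (mod 136). Verify: 33 · 33 = 1089 ≡ 1 (mod 136). ✓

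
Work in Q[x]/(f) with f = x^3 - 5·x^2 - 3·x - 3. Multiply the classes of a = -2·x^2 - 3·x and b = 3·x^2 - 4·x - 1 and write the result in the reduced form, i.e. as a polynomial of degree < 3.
a · b ≡ -159·x^2 - 108·x - 93 (mod f(x))

First multiply in Q[x] without reducing: a · b = -6·x^4 - x^3 + 14·x^2 + 3·x. Now divide by f(x) = x^3 - 5·x^2 - 3·x - 3, eliminating the leading term at each step:
  leading term -6·x^4: subtract (-6·x)·f(x) = -6·x^4 + 30·x^3 + 18·x^2 + 18·x, leaving -31·x^3 - 4·x^2 - 15·x
  leading term -31·x^3: subtract (-31)·f(x) = -31·x^3 + 155·x^2 + 93·x + 93, leaving -159·x^2 - 108·x - 93
The degree is now < 3, so this is the remainder. Hence a · b ≡ -159·x^2 - 108·x - 93 in Q[x]/(f).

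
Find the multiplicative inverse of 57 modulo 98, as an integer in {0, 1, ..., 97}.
Apply the extended Euclidean algorithm to (98, 57), tracking rows (r, s, t) with s·98 + t·57 = r. Each division r_prev = q·r_cur + r_new produces the new row as (previous row) − q·(current row):
  row A: (98, 1, 0)   [1·98 + 0·57 = 98]
  row B: (57, 0, 1)   [0·98 + 1·57 = 57]
  98 = 1·57 + 41   → row C = row A − 1·row B = (41, 1, −1)   [check: 1·98 − 1·57 = 41]
  57 = 1·41 + 16   → row D = row B − 1·row C = (16, −1, 2)   [check: −1·98 + 2·57 = 16]
  41 = 2·16 + 9   → row E = row C − 2·row D = (9, 3, −5)   [check: 3·98 − 5·57 = 9]
  16 = 1·9 + 7   → row F = row D − 1·row E = (7, −4, 7)   [check: −4·98 + 7·57 = 7]
  9 = 1·7 + 2   → row G = row E − 1·row F = (2, 7, −12)   [check: 7·98 − 12·57 = 2]
  7 = 3·2 + 1   → row H = row F − 3·row G = (1, −25, 43)   [check: −25·98 + 43·57 = 1]
  2 = 2·1 + 0   → remainder 0, stop. gcd = 1 (last nonzero row H).
The gcd is 1, so 57 is invertible mod 98. The last nonzero row gives −25·98 + 43·57 = 1, so t = 43. So 57^(−1) ≡ 43 (mod 98). Verify: 57 · 43 = 2451 ≡ 1 (mod 98). ✓

Final answer: 57^(−1) ≡ 43 (mod 98)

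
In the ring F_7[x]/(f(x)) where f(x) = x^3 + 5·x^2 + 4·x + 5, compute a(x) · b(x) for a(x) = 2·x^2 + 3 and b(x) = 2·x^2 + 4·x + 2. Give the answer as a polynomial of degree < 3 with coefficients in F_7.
a · b ≡ 5·x^2 + 5·x + 3 (mod f(x))

Multiply as integer polynomials: a · b = 4·x^4 + 8·x^3 + 10·x^2 + 12·x + 6. Reducing coefficients mod 7: a · b ≡ 4·x^4 + x^3 + 3·x^2 + 5·x + 6. Now divide by f(x) = x^3 + 5·x^2 + 4·x + 5 in F_7[x], eliminating the leading term at each step:
  leading term 4·x^4: subtract (4·x)·f(x) = 4·x^4 + 6·x^3 + 2·x^2 + 6·x, leaving 2·x^3 + x^2 + 6·x + 6 (coefficients mod 7)
  leading term 2·x^3: subtract (2)·f(x) = 2·x^3 + 3·x^2 + x + 3, leaving 5·x^2 + 5·x + 3 (coefficients mod 7)
The degree is now < 3, so this is the remainder. Hence a · b ≡ 5·x^2 + 5·x + 3 in F_7[x]/(f).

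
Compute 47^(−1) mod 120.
Apply the extended Euclidean algorithm to (120, 47), tracking rows (r, s, t) with s·120 + t·47 = r. Each division r_prev = q·r_cur + r_new produces the new row as (previous row) − q·(current row):
  row A: (120, 1, 0)   [1·120 + 0·47 = 120]
  row B: (47, 0, 1)   [0·120 + 1·47 = 47]
  120 = 2·47 + 26   → row C = row A − 2·row B = (26, 1, −2)   [check: 1·120 − 2·47 = 26]
  47 = 1·26 + 21   → row D = row B − 1·row C = (21, −1, 3)   [check: −1·120 + 3·47 = 21]
  26 = 1·21 + 5   → row E = row C − 1·row D = (5, 2, −5)   [check: 2·120 − 5·47 = 5]
  21 = 4·5 + 1   → row F = row D − 4·row E = (1, −9, 23)   [check: −9·120 + 23·47 = 1]
  5 = 5·1 + 0   → remainder 0, stop. gcd = 1 (last nonzero row F).
The gcd is 1, so 47 is invertible mod 120. The last nonzero row gives −9·120 + 23·47 = 1, so t = 23. So 47^(−1) ≡ 23 (mod 120). Verify: 47 · 23 = 1081 ≡ 1 (mod 120). ✓

Final answer: 47^(−1) ≡ 23 (mod 120)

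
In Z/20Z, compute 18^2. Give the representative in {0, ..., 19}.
Use repeated squaring. Binary(2) = 10. Walk through the bits of the exponent 2 left-to-right: at each bit after the leading one, square the running value, then multiply by 18 if the bit is 1 (always reducing mod 20):
  bit 1 = 1 (leading): start with 18.
  bit 2 = 0: square 18^2 = 324 ≡ 4 (mod 20).
Final value: 18^2 ≡ 4 (mod 20).

Final answer: 4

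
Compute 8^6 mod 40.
24

Use repeated squaring. Binary(6) = 110. Walk through the bits of the exponent 6 left-to-right: at each bit after the leading one, square the running value, then multiply by 8 if the bit is 1 (always reducing mod 40):
  bit 1 = 1 (leading): start with 8.
  bit 2 = 1: square 8^2 = 64 ≡ 24; bit is 1, so multiply 24·8 = 192 ≡ 32 (mod 40).
  bit 3 = 0: square 32^2 = 1024 ≡ 24 (mod 40).
Final value: 8^6 ≡ 24 (mod 40).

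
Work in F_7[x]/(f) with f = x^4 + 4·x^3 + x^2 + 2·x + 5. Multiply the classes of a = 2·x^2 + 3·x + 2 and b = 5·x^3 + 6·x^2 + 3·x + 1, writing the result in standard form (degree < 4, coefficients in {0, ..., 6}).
a · b ≡ 6·x^3 + 2·x^2 + 6·x + 4 (mod f(x))

Multiply as integer polynomials: a · b = 10·x^5 + 27·x^4 + 34·x^3 + 23·x^2 + 9·x + 2. Reducing coefficients mod 7: a · b ≡ 3·x^5 + 6·x^4 + 6·x^3 + 2·x^2 + 2·x + 2. Now divide by f(x) = x^4 + 4·x^3 + x^2 + 2·x + 5 in F_7[x], eliminating the leading term at each step:
  leading term 3·x^5: subtract (3·x)·f(x) = 3·x^5 + 5·x^4 + 3·x^3 + 6·x^2 + x, leaving x^4 + 3·x^3 + 3·x^2 + x + 2 (coefficients mod 7)
  leading term x^4: subtract (1)·f(x) = x^4 + 4·x^3 + x^2 + 2·x + 5, leaving 6·x^3 + 2·x^2 + 6·x + 4 (coefficients mod 7)
The degree is now < 4, so this is the remainder. Hence a · b ≡ 6·x^3 + 2·x^2 + 6·x + 4 in F_7[x]/(f).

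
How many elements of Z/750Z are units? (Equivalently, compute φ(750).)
Z/750Z has φ(750) = 200 units

An element a ∈ Z/750Z is a unit iff gcd(a, 750) = 1, so the number of units is φ(750). φ is multiplicative, with φ(p^e) = p^e − p^(e−1). Factorise 750 = 2 · 3 · 5^3. Then
  φ(750) = (2 − 1) · (3 − 1) · (5^3 − 5^2) = 1 · 2 · 100 = 200.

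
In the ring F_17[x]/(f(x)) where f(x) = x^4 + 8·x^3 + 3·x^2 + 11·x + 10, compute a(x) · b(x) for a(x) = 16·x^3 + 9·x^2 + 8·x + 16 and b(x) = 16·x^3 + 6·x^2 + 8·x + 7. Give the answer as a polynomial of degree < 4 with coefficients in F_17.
Multiply as integer polynomials: a · b = 256·x^6 + 240·x^5 + 310·x^4 + 488·x^3 + 223·x^2 + 184·x + 112. Reducing coefficients mod 17: a · b ≡ x^6 + 2·x^5 + 4·x^4 + 12·x^3 + 2·x^2 + 14·x + 10. Now divide by f(x) = x^4 + 8·x^3 + 3·x^2 + 11·x + 10 in F_17[x], eliminating the leading term at each step:
  leading term x^6: subtract (x^2)·f(x) = x^6 + 8·x^5 + 3·x^4 + 11·x^3 + 10·x^2, leaving 11·x^5 + x^4 + x^3 + 9·x^2 + 14·x + 10 (coefficients mod 17)
  leading term 11·x^5: subtract (11·x)·f(x) = 11·x^5 + 3·x^4 + 16·x^3 + 2·x^2 + 8·x, leaving 15·x^4 + 2·x^3 + 7·x^2 + 6·x + 10 (coefficients mod 17)
  leading term 15·x^4: subtract (15)·f(x) = 15·x^4 + x^3 + 11·x^2 + 12·x + 14, leaving x^3 + 13·x^2 + 11·x + 13 (coefficients mod 17)
The degree is now < 4, so this is the remainder. Hence a · b ≡ x^3 + 13·x^2 + 11·x + 13 in F_17[x]/(f).

Final answer: a · b ≡ x^3 + 13·x^2 + 11·x + 13 (mod f(x))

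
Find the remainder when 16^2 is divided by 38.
Use repeated squaring. Binary(2) = 10. Walk through the bits of the exponent 2 left-to-right: at each bit after the leading one, square the running value, then multiply by 16 if the bit is 1 (always reducing mod 38):
  bit 1 = 1 (leading): start with 16.
  bit 2 = 0: square 16^2 = 256 ≡ 28 (mod 38).
Final value: 16^2 ≡ 28 (mod 38).

Final answer: 28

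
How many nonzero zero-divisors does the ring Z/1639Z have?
Z/1639Z has 158 nonzero zero-divisors

In Z/1639Z each nonzero element is either a unit (gcd with 1639 is 1) or a zero-divisor (gcd > 1). The number of units is φ(1639): factorise 1639 = 11 · 149, so φ(1639) = (11 − 1) · (149 − 1) = 10 · 148 = 1480. The nonzero elements number 1639 − 1 = 1638. Hence the nonzero zero-divisors number 1638 − 1480 = 158.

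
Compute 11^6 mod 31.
4

Use repeated squaring. Binary(6) = 110. Walk through the bits of the exponent 6 left-to-right: at each bit after the leading one, square the running value, then multiply by 11 if the bit is 1 (always reducing mod 31):
  bit 1 = 1 (leading): start with 11.
  bit 2 = 1: square 11^2 = 121 ≡ 28; bit is 1, so multiply 28·11 = 308 ≡ 29 (mod 31).
  bit 3 = 0: square 29^2 = 841 ≡ 4 (mod 31).
Final value: 11^6 ≡ 4 (mod 31).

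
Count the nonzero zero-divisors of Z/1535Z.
Z/1535Z has 310 nonzero zero-divisors

In Z/1535Z each nonzero element is either a unit (gcd with 1535 is 1) or a zero-divisor (gcd > 1). The number of units is φ(1535): factorise 1535 = 5 · 307, so φ(1535) = (5 − 1) · (307 − 1) = 4 · 306 = 1224. The nonzero elements number 1535 − 1 = 1534. Hence the nonzero zero-divisors number 1534 − 1224 = 310.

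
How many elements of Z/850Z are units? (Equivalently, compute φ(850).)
Z/850Z has φ(850) = 320 units

An element a ∈ Z/850Z is a unit iff gcd(a, 850) = 1, so the number of units is φ(850). φ is multiplicative, with φ(p^e) = p^e − p^(e−1). Factorise 850 = 2 · 5^2 · 17. Then
  φ(850) = (2 − 1) · (5^2 − 5^1) · (17 − 1) = 1 · 20 · 16 = 320.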